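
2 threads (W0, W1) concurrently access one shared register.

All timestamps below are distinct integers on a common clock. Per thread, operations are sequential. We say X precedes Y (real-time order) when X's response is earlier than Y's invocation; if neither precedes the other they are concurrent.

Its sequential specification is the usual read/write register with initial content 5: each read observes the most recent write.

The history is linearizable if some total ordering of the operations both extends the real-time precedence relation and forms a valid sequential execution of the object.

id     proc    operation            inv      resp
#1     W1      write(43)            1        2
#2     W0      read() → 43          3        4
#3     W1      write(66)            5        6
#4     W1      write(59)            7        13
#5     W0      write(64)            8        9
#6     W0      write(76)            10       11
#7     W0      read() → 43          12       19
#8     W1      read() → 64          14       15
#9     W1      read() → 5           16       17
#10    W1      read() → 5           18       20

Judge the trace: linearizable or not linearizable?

not linearizable

events 1..14 are fine; event 15 — the response of #8 at time 15 — makes the prefix non-linearizable
7 completed operations, 3 real-time-consistent orders — every register replay fails
no escape via the 1 pending operation (#7): every completion choice fails
e.g. #1, #2, #3, #4, #5, #6, #8 (pending dropped): illegal at step 7, since #8 read() → 64 cannot apply there
e.g. #1, #2, #3, #5, #4, #6, #8 (pending dropped): illegal at step 7, since #8 read() → 64 cannot apply there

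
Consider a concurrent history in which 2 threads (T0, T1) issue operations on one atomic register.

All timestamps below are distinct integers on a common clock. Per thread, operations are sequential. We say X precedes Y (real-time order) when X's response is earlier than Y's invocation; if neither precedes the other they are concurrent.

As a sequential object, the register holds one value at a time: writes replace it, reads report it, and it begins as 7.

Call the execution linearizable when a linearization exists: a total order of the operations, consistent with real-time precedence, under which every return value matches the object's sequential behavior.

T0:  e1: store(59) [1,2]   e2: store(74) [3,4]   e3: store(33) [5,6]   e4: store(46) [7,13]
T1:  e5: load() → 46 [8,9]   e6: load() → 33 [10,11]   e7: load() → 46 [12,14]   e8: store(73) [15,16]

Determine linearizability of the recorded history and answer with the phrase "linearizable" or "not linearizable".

not linearizable

the violation lands at event 11, e6's response at time 11: events 1..10 linearize, events 1..11 do not
a single order respects real time; the 5 completed atomic register operations fail replay along it
every completion of the 1 pending operation (e4) was checked; none linearizes
one such order, e1, e2, e3, e5, e6 (pending dropped), breaks at step 4 where e5 load() → 46 is illegal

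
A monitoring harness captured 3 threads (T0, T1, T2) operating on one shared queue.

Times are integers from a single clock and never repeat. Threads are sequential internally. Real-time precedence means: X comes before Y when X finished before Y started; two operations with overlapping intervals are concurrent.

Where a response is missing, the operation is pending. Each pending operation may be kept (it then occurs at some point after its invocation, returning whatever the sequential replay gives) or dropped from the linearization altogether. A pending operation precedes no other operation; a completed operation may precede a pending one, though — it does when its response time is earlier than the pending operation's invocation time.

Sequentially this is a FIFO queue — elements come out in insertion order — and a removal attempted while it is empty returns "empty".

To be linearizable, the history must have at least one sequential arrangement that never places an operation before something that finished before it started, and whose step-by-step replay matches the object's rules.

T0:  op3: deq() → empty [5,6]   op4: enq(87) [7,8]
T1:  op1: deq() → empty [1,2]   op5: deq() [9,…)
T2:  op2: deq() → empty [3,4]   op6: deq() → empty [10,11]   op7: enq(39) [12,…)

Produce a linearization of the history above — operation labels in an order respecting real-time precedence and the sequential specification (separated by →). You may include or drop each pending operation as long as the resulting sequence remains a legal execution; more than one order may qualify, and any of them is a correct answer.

after step 1 (op1 deq() → empty): queue <>
after step 2 (op2 deq() → empty): queue <>
after step 3 (op3 deq() → empty): queue <>
after step 4 (op4 enq(87)): queue <87>
after step 5 (op5 deq() (pending, included)): queue <>
after step 6 (op6 deq() → empty): queue <>

op1 → op2 → op3 → op4 → op5 → op6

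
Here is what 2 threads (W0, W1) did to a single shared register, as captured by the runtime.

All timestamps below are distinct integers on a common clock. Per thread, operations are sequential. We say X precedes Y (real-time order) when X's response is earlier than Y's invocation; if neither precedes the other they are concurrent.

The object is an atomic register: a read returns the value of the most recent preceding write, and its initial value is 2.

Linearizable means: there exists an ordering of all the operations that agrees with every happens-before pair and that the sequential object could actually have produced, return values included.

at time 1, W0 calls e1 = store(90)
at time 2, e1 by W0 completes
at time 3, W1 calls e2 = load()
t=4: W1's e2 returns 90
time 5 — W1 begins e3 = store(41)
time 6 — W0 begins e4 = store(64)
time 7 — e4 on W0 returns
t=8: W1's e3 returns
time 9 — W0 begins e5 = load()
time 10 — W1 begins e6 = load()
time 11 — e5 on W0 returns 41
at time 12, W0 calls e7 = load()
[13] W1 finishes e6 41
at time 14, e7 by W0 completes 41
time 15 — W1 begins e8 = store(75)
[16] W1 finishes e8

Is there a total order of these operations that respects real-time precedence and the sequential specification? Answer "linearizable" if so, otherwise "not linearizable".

linearizable

one valid linearization: e1, e2, e4, e3, e5, e6, e7, e8
after step 1 (e1 store(90)): value 90
after step 2 (e2 load() → 90): value 90
after step 3 (e4 store(64)): value 64
after step 4 (e3 store(41)): value 41
after step 5 (e5 load() → 41): value 41
after step 6 (e6 load() → 41): value 41
after step 7 (e7 load() → 41): value 41
after step 8 (e8 store(75)): value 75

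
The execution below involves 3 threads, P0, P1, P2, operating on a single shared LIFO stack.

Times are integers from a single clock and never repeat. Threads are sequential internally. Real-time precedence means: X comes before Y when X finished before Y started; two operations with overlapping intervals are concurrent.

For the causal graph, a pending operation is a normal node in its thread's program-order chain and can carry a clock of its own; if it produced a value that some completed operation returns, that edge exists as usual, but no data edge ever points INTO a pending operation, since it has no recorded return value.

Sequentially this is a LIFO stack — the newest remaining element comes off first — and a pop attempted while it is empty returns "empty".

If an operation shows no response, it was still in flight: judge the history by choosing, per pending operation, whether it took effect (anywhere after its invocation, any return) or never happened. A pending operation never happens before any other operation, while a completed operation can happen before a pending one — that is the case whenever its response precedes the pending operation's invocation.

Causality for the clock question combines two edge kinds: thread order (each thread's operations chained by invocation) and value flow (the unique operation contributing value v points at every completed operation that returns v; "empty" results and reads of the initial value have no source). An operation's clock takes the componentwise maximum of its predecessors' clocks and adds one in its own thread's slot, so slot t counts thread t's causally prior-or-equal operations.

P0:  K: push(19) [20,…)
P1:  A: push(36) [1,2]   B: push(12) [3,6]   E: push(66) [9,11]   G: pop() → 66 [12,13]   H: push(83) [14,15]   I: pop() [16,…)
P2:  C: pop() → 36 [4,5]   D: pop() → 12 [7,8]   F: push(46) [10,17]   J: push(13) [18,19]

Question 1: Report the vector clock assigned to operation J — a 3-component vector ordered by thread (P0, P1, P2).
Answer: (0, 2, 4)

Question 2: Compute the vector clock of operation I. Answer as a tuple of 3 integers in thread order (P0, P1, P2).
Answer: (0, 6, 0)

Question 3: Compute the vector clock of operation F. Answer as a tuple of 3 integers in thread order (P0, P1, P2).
Answer: (0, 2, 3)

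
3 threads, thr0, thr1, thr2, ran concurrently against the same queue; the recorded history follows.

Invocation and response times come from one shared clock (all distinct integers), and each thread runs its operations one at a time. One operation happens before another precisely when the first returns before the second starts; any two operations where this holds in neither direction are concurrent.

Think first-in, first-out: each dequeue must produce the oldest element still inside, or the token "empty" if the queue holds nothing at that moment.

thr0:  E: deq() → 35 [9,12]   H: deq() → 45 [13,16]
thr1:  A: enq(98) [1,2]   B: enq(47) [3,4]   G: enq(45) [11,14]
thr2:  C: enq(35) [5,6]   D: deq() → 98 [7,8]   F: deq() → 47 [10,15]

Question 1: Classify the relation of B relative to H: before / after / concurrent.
Answer: before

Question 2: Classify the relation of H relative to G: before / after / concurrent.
Answer: concurrent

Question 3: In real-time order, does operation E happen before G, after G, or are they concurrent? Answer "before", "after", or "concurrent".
Answer: concurrent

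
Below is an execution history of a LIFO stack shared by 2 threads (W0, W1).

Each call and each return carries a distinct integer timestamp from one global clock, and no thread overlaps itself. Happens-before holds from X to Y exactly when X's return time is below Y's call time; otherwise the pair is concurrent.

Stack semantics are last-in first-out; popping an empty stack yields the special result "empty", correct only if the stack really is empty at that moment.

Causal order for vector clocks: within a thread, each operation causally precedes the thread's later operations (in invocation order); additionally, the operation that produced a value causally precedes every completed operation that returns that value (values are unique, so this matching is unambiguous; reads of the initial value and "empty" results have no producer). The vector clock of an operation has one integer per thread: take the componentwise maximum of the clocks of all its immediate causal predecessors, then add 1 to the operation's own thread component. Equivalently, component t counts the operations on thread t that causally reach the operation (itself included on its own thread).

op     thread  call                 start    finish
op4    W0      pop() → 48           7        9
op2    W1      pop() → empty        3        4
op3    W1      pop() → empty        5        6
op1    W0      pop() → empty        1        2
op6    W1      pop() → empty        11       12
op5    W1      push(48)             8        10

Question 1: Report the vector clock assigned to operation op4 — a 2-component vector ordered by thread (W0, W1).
Answer: (2, 3)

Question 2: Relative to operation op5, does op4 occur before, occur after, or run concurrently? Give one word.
Answer: concurrent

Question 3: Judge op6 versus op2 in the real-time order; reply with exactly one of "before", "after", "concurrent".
Answer: after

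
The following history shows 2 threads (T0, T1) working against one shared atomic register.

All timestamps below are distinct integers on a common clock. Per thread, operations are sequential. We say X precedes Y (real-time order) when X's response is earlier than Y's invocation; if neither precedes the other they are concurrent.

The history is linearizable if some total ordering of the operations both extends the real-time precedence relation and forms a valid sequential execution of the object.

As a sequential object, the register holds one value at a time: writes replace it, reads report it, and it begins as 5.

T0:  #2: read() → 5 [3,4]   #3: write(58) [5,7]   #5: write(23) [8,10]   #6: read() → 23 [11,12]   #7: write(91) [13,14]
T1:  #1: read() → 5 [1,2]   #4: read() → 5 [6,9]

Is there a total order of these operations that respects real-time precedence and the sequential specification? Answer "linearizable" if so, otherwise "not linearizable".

one valid linearization: #1, #2, #4, #3, #5, #6, #7
after step 1 (#1 read() → 5): value 5
after step 2 (#2 read() → 5): value 5
after step 3 (#4 read() → 5): value 5
after step 4 (#3 write(58)): value 58
after step 5 (#5 write(23)): value 23
after step 6 (#6 read() → 23): value 23
after step 7 (#7 write(91)): value 91

linearizable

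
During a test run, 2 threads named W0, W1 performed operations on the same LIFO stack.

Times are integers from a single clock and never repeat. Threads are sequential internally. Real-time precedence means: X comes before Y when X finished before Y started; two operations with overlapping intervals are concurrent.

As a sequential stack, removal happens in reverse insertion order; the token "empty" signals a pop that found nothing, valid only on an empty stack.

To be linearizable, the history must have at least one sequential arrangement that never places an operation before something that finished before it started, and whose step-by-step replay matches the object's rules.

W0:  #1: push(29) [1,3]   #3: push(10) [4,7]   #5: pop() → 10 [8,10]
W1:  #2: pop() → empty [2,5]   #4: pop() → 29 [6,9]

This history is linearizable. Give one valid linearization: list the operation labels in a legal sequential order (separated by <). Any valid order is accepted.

1. #2 pop() → empty, leaving stack <>
2. #1 push(29), leaving stack <29>
3. #3 push(10), leaving stack <29,10>
4. #5 pop() → 10, leaving stack <29>
5. #4 pop() → 29, leaving stack <>

#2 < #1 < #3 < #5 < #4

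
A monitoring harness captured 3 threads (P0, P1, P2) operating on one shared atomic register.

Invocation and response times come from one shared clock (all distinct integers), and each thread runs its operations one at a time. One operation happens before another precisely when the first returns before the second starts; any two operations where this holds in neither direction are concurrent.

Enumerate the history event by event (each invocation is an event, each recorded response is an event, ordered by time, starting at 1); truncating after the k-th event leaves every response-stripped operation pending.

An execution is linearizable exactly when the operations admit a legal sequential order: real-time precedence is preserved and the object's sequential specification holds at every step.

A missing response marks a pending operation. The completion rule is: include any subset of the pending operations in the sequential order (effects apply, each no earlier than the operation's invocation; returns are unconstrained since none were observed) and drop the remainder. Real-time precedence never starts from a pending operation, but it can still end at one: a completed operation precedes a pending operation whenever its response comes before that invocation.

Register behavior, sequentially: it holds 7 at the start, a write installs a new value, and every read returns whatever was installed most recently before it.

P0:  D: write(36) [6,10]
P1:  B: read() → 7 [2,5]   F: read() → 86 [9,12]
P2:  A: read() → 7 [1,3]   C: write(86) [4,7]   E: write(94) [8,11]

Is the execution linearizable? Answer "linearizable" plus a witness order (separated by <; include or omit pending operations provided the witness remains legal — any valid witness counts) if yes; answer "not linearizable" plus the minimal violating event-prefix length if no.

step 1: A read() → 7 — value 7
step 2: B read() → 7 — value 7
step 3: C write(86) — value 86
step 4: F read() → 86 — value 86
step 5: D write(36) — value 36
step 6: E write(94) — value 94

linearizable — witness: A < B < C < F < D < E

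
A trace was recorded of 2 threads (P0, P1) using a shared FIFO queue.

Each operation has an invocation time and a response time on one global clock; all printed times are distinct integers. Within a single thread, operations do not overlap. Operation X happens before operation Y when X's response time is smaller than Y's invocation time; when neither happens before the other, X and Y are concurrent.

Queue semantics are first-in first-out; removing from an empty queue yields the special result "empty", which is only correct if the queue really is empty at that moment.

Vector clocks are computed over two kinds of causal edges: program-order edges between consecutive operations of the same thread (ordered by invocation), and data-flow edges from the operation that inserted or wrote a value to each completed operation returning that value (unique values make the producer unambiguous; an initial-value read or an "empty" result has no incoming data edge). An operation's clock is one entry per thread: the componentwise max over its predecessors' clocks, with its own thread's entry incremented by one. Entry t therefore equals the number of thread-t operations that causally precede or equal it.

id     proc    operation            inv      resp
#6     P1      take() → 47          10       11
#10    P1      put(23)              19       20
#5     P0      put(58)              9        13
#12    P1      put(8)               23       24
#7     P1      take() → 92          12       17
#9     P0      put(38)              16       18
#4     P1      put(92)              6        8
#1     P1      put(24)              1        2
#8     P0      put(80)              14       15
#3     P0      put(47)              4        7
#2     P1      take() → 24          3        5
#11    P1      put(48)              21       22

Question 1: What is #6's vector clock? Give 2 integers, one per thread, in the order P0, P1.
(1, 4)

root op #1, invoked 1: fresh clock plus P1's own tick → (0, 1)
root op #3, invoked 4: fresh clock plus P0's own tick → (1, 0)
#2, invoked 3, takes VC(#1)=(0, 1) under max, adds 1 for P1 → (0, 2)
#5, invoked 9, takes VC(#3)=(1, 0) under max, adds 1 for P0 → (2, 0)
#4, invoked 6, takes VC(#2)=(0, 2) under max, adds 1 for P1 → (0, 3)
#8, invoked 14, takes VC(#5)=(2, 0) under max, adds 1 for P0 → (3, 0)
#9, invoked 16, takes VC(#8)=(3, 0) under max, adds 1 for P0 → (4, 0)
#6, invoked 10, takes VC(#3)=(1, 0), VC(#4)=(0, 3) under max, adds 1 for P1 → (1, 4)
#7, invoked 12, takes VC(#4)=(0, 3), VC(#6)=(1, 4) under max, adds 1 for P1 → (1, 5)
#10, invoked 19, takes VC(#7)=(1, 5) under max, adds 1 for P1 → (1, 6)
#11, invoked 21, takes VC(#10)=(1, 6) under max, adds 1 for P1 → (1, 7)
#12, invoked 23, takes VC(#11)=(1, 7) under max, adds 1 for P1 → (1, 8)
target: VC(#6) = (1, 4)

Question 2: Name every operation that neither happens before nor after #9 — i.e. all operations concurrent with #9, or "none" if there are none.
#7

#9 spans [16,18]; an op avoiding the whole window 16..18 is ordered, any other is concurrent
#1 [1,2]: before
#2 [3,5]: before
#3 [4,7]: before
#4 [6,8]: before
#5 [9,13]: before
#6 [10,11]: before
#7 [12,17]: concurrent
#8 [14,15]: before
#10 [19,20]: after
#11 [21,22]: after
#12 [23,24]: after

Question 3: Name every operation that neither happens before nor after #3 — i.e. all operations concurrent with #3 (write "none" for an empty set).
#2, #4

#3 runs from 4 to 7; window-overlapping ops are concurrent
#1 [1,2]: before
#2 [3,5]: concurrent
#4 [6,8]: concurrent
#5 [9,13]: after
#6 [10,11]: after
#7 [12,17]: after
#8 [14,15]: after
#9 [16,18]: after
#10 [19,20]: after
#11 [21,22]: after
#12 [23,24]: after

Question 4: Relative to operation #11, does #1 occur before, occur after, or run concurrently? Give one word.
before

#1 spans [1,2], #11 spans [21,22]
resp(#1)=2 < inv(#11)=21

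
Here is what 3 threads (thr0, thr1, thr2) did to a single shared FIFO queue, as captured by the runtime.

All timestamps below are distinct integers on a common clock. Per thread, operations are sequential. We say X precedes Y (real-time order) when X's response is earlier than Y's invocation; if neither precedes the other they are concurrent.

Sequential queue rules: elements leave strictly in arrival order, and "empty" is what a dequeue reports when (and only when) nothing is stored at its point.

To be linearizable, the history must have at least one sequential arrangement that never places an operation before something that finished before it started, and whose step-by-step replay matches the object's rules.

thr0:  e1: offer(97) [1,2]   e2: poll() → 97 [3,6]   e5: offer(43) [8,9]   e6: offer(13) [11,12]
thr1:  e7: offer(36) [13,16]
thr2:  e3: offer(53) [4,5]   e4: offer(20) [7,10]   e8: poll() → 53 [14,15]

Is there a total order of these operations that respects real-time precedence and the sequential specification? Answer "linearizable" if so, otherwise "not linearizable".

linearizable

witness order: e1, e2, e3, e4, e5, e6, e7, e8
1. e1 offer(97), leaving queue <97>
2. e2 poll() → 97, leaving queue <>
3. e3 offer(53), leaving queue <53>
4. e4 offer(20), leaving queue <53,20>
5. e5 offer(43), leaving queue <53,20,43>
6. e6 offer(13), leaving queue <53,20,43,13>
7. e7 offer(36), leaving queue <53,20,43,13,36>
8. e8 poll() → 53, leaving queue <20,43,13,36>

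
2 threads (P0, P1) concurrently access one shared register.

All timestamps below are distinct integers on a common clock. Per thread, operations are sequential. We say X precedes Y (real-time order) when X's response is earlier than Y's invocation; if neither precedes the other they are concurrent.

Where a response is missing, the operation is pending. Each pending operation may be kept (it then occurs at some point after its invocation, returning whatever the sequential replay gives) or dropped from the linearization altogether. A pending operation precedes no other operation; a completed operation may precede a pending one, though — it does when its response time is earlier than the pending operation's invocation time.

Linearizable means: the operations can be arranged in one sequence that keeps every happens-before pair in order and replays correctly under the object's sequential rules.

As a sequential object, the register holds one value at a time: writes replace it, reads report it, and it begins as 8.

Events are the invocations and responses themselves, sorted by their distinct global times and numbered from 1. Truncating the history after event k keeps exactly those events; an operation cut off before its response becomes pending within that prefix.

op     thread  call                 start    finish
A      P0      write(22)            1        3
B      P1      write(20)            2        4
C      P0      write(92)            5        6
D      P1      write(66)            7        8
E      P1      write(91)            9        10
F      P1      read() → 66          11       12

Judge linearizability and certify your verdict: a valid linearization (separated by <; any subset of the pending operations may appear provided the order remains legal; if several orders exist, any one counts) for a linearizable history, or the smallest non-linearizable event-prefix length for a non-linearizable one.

not linearizable — minimal violating prefix: 12 events

events 1..11 are fine; event 12 — the response of F at time 12 — makes the prefix non-linearizable
checked exhaustively: 2 real-time-consistent orders of 6 completed operations, zero legal register replays
take A, B, C, D, E, F: step 6 already fails, because F read() → 66 cannot occur there
take B, A, C, D, E, F: step 6 already fails, because F read() → 66 cannot occur there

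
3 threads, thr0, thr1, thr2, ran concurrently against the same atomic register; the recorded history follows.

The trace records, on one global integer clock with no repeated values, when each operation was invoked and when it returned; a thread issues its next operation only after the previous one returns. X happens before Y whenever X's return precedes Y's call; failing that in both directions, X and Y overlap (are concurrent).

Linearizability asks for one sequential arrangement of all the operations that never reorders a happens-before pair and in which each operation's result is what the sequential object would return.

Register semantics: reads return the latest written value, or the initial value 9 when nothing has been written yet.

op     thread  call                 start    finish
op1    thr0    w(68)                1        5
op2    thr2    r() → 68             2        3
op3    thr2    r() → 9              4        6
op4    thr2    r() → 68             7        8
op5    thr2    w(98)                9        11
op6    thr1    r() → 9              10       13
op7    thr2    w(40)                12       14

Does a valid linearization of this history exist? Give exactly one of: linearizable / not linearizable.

not linearizable

prefix check: 1..5 passes, 1..6 fails once op3's time-6 response joins
real-time-consistent orders of the 3 completed operations: 3 — all fail the atomic register replay
e.g. op1, op2, op3: illegal at step 3, since op3 r() → 9 cannot apply there
e.g. op2, op1, op3: illegal at step 1, since op2 r() → 68 cannot apply there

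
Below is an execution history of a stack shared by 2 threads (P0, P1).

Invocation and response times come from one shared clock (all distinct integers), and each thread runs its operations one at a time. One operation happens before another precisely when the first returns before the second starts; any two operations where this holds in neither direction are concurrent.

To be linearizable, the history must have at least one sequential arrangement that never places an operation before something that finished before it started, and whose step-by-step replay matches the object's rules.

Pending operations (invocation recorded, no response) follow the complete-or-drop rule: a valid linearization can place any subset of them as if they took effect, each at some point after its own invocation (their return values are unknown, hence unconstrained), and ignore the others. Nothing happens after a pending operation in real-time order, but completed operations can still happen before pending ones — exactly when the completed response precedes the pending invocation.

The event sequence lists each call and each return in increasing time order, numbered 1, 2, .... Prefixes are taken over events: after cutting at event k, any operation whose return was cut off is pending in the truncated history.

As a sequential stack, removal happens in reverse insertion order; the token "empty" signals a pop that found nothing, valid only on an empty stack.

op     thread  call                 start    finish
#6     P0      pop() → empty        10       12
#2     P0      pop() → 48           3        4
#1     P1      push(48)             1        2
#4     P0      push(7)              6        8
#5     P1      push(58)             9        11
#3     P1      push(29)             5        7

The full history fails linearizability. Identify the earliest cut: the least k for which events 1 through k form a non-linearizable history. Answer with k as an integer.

events 1..11 are still linearizable — one witness is #1, #2, #3, #4, #5:
step 1: #1 push(48) — stack <48>
step 2: #2 pop() → 48 — stack <>
step 3: #3 push(29) — stack <29>
step 4: #4 push(7) — stack <29,7>
step 5: #5 push(58) — stack <29,7,58>
once event 12 joins (#6's response, time 12), exhaustive search finds no witness
one such order, #1, #2, #3, #4, #5, #6, breaks at step 6 where #6 pop() → empty is illegal
one such order, #1, #2, #3, #4, #6, #5, breaks at step 5 where #6 pop() → empty is illegal

12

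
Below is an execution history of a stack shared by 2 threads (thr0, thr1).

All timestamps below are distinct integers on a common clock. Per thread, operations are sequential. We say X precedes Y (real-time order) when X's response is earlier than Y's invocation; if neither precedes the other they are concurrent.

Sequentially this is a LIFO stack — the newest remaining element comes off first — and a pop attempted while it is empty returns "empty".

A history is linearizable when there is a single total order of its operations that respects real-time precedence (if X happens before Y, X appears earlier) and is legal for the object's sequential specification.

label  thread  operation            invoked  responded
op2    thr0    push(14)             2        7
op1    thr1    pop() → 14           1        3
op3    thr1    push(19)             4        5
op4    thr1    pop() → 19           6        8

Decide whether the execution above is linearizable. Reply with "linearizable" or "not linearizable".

one valid linearization: op2, op1, op3, op4
after step 1 (op2 push(14)): stack <14>
after step 2 (op1 pop() → 14): stack <>
after step 3 (op3 push(19)): stack <19>
after step 4 (op4 pop() → 19): stack <>

linearizable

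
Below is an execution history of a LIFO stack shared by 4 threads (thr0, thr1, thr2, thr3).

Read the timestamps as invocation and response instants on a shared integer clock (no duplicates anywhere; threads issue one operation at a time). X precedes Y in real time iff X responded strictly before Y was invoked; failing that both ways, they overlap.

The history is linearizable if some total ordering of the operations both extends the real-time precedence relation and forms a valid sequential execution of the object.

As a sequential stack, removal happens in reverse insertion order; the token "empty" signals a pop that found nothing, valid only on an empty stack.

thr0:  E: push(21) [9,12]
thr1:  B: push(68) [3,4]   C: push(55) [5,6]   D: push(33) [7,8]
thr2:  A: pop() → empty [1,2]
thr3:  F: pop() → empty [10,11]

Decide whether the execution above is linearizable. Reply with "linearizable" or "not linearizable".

not linearizable

through event 10 a valid linearization exists; event 11 (F responding at time 11) ends that
the completed operations (5 total) allow one real-time order; the LIFO stack replay rejects it
completion choices over the 1 pending operation (E) were checked; none helps
for example A, B, C, D, F (pending dropped) fails at step 5: F pop() → empty is not legal there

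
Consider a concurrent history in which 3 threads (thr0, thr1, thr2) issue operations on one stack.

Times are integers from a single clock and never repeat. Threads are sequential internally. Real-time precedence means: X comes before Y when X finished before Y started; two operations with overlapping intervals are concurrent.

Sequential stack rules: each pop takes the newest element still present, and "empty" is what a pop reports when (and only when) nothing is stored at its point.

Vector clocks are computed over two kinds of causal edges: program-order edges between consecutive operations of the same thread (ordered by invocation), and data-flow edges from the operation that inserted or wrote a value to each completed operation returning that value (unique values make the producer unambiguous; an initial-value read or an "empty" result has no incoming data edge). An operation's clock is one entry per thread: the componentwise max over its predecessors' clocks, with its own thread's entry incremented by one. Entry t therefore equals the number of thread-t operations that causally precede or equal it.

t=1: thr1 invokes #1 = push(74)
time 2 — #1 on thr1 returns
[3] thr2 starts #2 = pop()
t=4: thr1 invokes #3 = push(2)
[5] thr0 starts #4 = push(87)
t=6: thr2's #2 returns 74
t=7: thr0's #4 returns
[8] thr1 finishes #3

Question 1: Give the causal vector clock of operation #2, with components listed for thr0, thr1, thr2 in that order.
(0, 1, 1)

root op #1, invoked 1: fresh clock plus thr1's own tick → (0, 1, 0)
root op #4, invoked 5: fresh clock plus thr0's own tick → (1, 0, 0)
VC(#2, invoked at 3): max of VC(#1)=(0, 1, 0), then +1 on thread thr2 → (0, 1, 1)
VC(#3, invoked at 4): max of VC(#1)=(0, 1, 0), then +1 on thread thr1 → (0, 2, 0)
target: VC(#2) = (0, 1, 1)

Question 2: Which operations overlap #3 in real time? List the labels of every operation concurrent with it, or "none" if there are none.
#2, #4

#3 spans [4,8]: anything still running between times 4 and 8 counts as concurrent
#1 [1,2]: before
#2 [3,6]: concurrent
#4 [5,7]: concurrent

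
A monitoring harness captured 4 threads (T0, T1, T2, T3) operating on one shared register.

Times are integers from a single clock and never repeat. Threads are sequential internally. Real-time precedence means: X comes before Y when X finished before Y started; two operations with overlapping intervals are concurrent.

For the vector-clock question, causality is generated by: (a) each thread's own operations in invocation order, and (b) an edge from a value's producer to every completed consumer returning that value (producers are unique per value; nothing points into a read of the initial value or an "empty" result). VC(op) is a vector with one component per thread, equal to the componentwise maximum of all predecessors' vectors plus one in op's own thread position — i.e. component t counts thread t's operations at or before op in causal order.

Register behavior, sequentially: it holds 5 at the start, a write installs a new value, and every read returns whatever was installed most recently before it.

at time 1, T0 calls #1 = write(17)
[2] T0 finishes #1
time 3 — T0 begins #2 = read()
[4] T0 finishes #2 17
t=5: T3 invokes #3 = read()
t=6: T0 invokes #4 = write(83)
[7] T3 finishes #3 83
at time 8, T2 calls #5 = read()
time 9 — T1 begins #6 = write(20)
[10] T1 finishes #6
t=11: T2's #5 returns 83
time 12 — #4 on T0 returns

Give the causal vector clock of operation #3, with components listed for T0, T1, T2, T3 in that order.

#6 (invocation 9): nothing precedes it; T1's component alone gives (0, 1, 0, 0)
#1 (invocation 1): nothing precedes it; T0's component alone gives (1, 0, 0, 0)
from VC(#1)=(1, 0, 0, 0), #2 (invoked 3) maxes components and bumps T0 → (2, 0, 0, 0)
from VC(#2)=(2, 0, 0, 0), #4 (invoked 6) maxes components and bumps T0 → (3, 0, 0, 0)
from VC(#4)=(3, 0, 0, 0), #3 (invoked 5) maxes components and bumps T3 → (3, 0, 0, 1)
from VC(#4)=(3, 0, 0, 0), #5 (invoked 8) maxes components and bumps T2 → (3, 0, 1, 0)
target: VC(#3) = (3, 0, 0, 1)

(3, 0, 0, 1)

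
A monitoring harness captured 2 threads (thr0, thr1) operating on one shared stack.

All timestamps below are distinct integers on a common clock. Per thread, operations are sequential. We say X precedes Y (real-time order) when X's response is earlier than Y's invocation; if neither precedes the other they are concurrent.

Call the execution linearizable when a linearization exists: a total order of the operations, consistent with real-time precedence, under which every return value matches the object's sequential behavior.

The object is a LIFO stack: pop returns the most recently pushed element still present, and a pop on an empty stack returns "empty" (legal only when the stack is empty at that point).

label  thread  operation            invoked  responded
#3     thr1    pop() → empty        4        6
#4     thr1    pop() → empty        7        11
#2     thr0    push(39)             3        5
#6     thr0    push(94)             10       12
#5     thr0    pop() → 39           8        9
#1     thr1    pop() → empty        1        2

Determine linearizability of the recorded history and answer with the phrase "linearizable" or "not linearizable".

a witness: #1, #3, #2, #5, #4, #6
1. #1 pop() → empty, leaving stack <>
2. #3 pop() → empty, leaving stack <>
3. #2 push(39), leaving stack <39>
4. #5 pop() → 39, leaving stack <>
5. #4 pop() → empty, leaving stack <>
6. #6 push(94), leaving stack <94>

linearizable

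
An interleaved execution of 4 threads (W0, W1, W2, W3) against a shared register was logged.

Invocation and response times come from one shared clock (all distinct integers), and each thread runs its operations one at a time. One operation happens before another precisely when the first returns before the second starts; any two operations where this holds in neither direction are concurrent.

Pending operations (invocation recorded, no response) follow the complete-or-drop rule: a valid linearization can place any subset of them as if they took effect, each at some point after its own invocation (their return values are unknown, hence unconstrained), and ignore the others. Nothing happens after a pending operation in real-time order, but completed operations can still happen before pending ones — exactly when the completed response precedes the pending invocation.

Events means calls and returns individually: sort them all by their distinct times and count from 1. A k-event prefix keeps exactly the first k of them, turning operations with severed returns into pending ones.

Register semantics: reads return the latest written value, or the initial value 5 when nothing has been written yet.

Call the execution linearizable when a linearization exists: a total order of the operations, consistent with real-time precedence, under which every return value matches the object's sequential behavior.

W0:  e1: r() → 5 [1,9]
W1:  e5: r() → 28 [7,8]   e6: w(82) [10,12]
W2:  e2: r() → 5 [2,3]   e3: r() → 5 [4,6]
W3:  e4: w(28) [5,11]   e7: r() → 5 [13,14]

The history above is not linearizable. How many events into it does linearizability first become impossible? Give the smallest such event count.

a valid linearization of events 1..13 exists, for instance e1, e2, e3, e4, e5, e6:
after step 1 (e1 r() → 5): value 5
after step 2 (e2 r() → 5): value 5
after step 3 (e3 r() → 5): value 5
after step 4 (e4 w(28)): value 28
after step 5 (e5 r() → 28): value 28
after step 6 (e6 w(82)): value 82
adding event 14 (e7 responds at 14) leaves no legal real-time order
take e1, e2, e3, e4, e5, e6, e7: step 7 already fails, because e7 r() → 5 cannot occur there
take e1, e2, e3, e5, e4, e6, e7: step 4 already fails, because e5 r() → 28 cannot occur there

14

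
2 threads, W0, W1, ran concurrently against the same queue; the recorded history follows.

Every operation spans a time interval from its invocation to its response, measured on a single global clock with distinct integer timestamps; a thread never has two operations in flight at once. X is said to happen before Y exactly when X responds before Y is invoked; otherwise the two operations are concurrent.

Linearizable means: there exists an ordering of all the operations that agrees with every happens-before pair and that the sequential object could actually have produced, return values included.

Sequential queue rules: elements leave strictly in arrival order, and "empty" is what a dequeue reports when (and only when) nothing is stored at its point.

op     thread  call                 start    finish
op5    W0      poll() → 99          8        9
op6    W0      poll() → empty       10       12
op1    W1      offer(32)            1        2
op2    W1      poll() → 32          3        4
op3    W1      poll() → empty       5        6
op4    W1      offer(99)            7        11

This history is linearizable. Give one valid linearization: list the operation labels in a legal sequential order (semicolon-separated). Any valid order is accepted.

1. op1 offer(32), leaving queue <32>
2. op2 poll() → 32, leaving queue <>
3. op3 poll() → empty, leaving queue <>
4. op4 offer(99), leaving queue <99>
5. op5 poll() → 99, leaving queue <>
6. op6 poll() → empty, leaving queue <>

op1; op2; op3; op4; op5; op6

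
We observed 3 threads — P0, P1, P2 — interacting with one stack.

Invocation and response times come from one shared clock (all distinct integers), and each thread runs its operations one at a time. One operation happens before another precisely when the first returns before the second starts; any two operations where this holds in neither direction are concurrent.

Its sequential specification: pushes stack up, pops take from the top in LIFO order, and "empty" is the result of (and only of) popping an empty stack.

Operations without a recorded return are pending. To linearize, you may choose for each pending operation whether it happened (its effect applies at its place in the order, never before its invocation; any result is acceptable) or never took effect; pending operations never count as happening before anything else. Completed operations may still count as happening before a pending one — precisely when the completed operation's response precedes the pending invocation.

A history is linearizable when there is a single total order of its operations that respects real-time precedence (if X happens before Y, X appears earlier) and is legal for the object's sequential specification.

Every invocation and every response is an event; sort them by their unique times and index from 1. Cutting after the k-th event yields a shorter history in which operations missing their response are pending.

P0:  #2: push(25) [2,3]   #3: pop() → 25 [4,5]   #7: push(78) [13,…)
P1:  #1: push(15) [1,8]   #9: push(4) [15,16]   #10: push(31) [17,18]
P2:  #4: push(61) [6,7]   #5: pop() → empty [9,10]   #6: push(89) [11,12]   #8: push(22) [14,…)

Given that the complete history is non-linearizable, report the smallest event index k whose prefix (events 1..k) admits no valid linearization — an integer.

events 1..9 are linearizable, e.g. via #1, #2, #3, #4:
1. #1 push(15), leaving stack <15>
2. #2 push(25), leaving stack <15,25>
3. #3 pop() → 25, leaving stack <15>
4. #4 push(61), leaving stack <15,61>
with event 10 included (#5 responding at time 10), all real-time-consistent orders fail
for example #1, #2, #3, #4, #5 fails at step 5: #5 pop() → empty is not legal there
for example #2, #1, #3, #4, #5 fails at step 3: #3 pop() → 25 is not legal there

10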